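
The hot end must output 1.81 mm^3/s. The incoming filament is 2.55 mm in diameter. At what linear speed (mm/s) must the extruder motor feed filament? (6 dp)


A = pi*(2.55/2)^2 = 5.107052
v = 1.81 / 5.107052 = 0.354412 mm/s


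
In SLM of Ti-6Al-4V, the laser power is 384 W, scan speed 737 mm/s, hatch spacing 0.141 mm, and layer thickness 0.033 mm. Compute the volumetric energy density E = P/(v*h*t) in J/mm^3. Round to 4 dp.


E = 384 / (737*0.141*0.033) = 111.9775 J/mm^3


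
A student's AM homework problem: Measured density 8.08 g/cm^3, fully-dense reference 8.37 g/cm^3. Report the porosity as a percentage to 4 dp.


Porosity = (1-8.08/8.37)*100 = 3.4648 %


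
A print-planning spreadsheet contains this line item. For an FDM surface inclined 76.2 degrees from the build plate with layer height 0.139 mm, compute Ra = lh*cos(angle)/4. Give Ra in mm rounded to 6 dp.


Ra = 0.139 * cos(76.2) / 4 = 0.008289 mm


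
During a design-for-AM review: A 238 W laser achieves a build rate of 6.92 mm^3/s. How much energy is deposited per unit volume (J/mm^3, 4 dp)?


SE = 238 / 6.92 = 34.3931 J/mm^3


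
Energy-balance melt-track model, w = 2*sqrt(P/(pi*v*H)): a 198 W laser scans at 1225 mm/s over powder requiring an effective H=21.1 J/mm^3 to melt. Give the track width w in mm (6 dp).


w = 2*sqrt(198/(pi*1225*21.1)) = 0.098759 mm


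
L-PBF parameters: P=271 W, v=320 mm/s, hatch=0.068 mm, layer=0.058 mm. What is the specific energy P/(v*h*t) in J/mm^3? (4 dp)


Build rate = 320 * 0.068 * 0.058 = 1.26208 mm^3/s
SE = 271 / 1.26208 = 214.7249 J/mm^3


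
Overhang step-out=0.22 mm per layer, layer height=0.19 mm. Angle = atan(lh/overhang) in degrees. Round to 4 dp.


angle = atan(0.19/0.22) = 40.8151 degrees


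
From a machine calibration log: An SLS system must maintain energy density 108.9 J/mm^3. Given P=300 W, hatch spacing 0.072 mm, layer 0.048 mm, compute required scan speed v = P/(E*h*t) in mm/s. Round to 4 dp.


v = 300 / (108.9*0.072*0.048) = 797.1125 mm/s


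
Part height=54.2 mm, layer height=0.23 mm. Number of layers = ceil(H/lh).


Layers = ceil(54.2/0.23) = 236


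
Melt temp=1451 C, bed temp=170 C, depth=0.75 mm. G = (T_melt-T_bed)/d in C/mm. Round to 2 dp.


G = (1451-170)/0.75 = 1708.0 C/mm


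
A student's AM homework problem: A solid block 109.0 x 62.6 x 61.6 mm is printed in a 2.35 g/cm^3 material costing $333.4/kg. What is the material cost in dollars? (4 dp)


V = 109.0 * 62.6 * 61.6 = 420321.44 mm^3 = 420.32144 cm^3
Mass = 420.32144 * 2.35 / 1000 = 0.98775538 kg
Cost = 0.98775538 * 333.4 = 329.3176 $


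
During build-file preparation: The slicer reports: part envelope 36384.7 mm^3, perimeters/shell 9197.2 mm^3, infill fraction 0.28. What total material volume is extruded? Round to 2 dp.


V_infill = (36384.7 - 9197.2) * 0.28 = 7612.5
V_total = 9197.2 + 7612.5 = 16809.7 mm^3


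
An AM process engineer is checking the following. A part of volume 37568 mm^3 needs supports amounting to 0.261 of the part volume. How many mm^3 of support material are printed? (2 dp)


V_support = 37568 * 0.261 = 9805.25 mm^3


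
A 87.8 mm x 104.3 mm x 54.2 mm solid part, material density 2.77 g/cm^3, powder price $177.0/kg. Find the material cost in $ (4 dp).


V = 87.8 * 104.3 * 54.2 = 496338.668 mm^3 = 496.338668 cm^3
Mass = 496.338668 * 2.77 / 1000 = 1.37485811 kg
Cost = 1.37485811 * 177.0 = 243.3499 $


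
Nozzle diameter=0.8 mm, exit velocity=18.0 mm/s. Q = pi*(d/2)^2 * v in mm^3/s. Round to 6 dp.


A = pi*(0.8/2)^2 = 0.50265482 mm^2
Q = 0.50265482 * 18.0 = 9.047787 mm^3/s


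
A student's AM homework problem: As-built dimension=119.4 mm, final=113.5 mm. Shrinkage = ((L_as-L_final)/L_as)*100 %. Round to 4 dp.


Shrinkage = ((119.4-113.5)/119.4)*100 = 4.9414 %


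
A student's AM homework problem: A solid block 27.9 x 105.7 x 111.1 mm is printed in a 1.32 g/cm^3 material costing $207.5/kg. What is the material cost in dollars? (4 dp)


V = 27.9 * 105.7 * 111.1 = 327637.233 mm^3 = 327.637233 cm^3
Mass = 327.637233 * 1.32 / 1000 = 0.43248115 kg
Cost = 0.43248115 * 207.5 = 89.7398 $


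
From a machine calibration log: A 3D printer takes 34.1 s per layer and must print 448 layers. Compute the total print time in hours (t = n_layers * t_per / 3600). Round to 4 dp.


t = 448 * 34.1 / 3600 = 4.2436 hrs


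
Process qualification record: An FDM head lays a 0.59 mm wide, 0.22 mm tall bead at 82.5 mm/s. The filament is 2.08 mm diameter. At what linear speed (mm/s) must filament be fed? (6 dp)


Q = 0.59 * 0.22 * 82.5 = 10.7085 mm^3/s
A_fil = pi*(2.08/2)^2 = 3.39794661 mm^2
v_feed = 10.7085 / 3.39794661 = 3.151462 mm/s


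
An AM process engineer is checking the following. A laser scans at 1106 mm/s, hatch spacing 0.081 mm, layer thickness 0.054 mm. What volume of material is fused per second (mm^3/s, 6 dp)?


Rate = 1106 * 0.081 * 0.054 = 4.837644 mm^3/s


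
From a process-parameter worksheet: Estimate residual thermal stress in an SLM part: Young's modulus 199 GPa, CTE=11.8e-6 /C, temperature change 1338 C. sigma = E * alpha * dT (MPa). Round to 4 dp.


sigma = 199*1000 * 11.8e-6 * 1338 = 3141.8916 MPa


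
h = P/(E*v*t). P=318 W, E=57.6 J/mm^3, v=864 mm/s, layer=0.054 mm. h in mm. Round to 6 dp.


h = 318 / (57.6*864*0.054) = 0.118331 mm


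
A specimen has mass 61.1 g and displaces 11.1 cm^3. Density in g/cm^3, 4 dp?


rho = 61.1 / 11.1 = 5.5045 g/cm^3


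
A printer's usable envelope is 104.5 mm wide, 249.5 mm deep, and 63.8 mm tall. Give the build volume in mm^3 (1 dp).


V = 104.5 * 249.5 * 63.8 = 1663441.5 mm^3


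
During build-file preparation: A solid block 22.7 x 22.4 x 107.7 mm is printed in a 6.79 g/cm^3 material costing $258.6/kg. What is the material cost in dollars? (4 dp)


V = 22.7 * 22.4 * 107.7 = 54763.296 mm^3 = 54.763296 cm^3
Mass = 54.763296 * 6.79 / 1000 = 0.37184278 kg
Cost = 0.37184278 * 258.6 = 96.1585 $


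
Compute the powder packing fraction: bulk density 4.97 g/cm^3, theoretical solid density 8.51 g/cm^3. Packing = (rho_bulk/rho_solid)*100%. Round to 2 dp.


Packing = (4.97/8.51)*100 = 58.4 %


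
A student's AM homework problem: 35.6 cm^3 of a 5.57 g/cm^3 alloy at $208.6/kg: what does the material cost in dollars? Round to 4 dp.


Mass = 35.6*5.57/1000 = 0.198292 kg
Cost = 0.198292 * 208.6 = 41.3637 $


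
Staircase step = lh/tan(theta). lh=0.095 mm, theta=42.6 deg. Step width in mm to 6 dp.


step = 0.095 / tan(42.6) = 0.103312 mm


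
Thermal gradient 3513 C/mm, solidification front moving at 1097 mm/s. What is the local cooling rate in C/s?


CR = 3513 * 1097 = 3853761 C/s


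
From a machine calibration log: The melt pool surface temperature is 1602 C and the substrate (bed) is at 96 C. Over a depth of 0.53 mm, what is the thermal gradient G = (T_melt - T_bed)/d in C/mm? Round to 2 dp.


G = (1602-96)/0.53 = 2841.51 C/mm


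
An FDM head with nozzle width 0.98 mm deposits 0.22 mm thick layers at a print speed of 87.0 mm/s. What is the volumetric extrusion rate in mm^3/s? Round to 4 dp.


Rate = 0.98 * 0.22 * 87.0 = 18.7572 mm^3/s


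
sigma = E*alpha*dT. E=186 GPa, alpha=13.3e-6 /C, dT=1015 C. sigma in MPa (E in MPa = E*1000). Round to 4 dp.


sigma = 186*1000 * 13.3e-6 * 1015 = 2510.907 MPa


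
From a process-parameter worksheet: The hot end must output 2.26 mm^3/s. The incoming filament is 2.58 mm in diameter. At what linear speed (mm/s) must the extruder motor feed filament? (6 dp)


A = pi*(2.58/2)^2 = 5.227924
v = 2.26 / 5.227924 = 0.432294 mm/s


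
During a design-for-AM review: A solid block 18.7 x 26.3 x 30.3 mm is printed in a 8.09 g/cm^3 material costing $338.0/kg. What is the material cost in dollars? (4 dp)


V = 18.7 * 26.3 * 30.3 = 14901.843 mm^3 = 14.901843 cm^3
Mass = 14.901843 * 8.09 / 1000 = 0.12055591 kg
Cost = 0.12055591 * 338.0 = 40.7479 $


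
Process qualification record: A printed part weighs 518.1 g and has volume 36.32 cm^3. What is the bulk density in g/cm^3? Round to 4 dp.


rho = 518.1 / 36.32 = 14.2649 g/cm^3


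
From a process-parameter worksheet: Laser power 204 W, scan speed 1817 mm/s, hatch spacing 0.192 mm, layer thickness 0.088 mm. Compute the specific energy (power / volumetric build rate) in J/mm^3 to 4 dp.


Build rate = 1817 * 0.192 * 0.088 = 30.700032 mm^3/s
SE = 204 / 30.700032 = 6.6449 J/mm^3


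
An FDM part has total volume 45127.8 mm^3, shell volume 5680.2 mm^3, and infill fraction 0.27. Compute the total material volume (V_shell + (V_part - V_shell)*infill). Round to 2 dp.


V_infill = (45127.8 - 5680.2) * 0.27 = 10650.85
V_total = 5680.2 + 10650.85 = 16331.05 mm^3


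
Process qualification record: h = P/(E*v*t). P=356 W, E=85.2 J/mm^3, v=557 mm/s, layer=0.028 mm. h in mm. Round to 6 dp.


h = 356 / (85.2*557*0.028) = 0.267915 mm


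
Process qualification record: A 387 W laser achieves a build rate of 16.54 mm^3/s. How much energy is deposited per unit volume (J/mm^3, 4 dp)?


SE = 387 / 16.54 = 23.3978 J/mm^3


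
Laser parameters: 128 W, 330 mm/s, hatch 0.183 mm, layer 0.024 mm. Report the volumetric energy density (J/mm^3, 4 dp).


E = 128 / (330*0.183*0.024) = 88.3148 J/mm^3


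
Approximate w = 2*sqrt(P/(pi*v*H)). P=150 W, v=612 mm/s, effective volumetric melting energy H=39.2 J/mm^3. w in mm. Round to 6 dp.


w = 2*sqrt(150/(pi*612*39.2)) = 0.089224 mm


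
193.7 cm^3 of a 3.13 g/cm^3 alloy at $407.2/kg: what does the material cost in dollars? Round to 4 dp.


Mass = 193.7*3.13/1000 = 0.606281 kg
Cost = 0.606281 * 407.2 = 246.8776 $


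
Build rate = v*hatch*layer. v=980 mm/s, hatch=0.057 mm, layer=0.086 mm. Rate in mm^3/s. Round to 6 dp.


Rate = 980 * 0.057 * 0.086 = 4.80396 mm^3/s


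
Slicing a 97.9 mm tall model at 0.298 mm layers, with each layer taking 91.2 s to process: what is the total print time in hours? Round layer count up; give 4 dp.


Layers = ceil(97.9/0.298) = 329
t = 329 * 91.2 / 3600 = 8.3347 hrs


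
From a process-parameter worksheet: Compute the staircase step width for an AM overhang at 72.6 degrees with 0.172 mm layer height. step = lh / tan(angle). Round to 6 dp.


step = 0.172 / tan(72.6) = 0.053902 mm


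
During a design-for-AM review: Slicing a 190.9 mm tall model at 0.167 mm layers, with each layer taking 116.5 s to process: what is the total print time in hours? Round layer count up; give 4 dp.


Layers = ceil(190.9/0.167) = 1144
t = 1144 * 116.5 / 3600 = 37.0211 hrs


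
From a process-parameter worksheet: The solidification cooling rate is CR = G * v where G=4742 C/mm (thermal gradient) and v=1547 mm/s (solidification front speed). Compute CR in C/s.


CR = 4742 * 1547 = 7335874 C/s


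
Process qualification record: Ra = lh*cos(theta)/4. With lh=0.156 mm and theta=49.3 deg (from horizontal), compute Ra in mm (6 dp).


Ra = 0.156 * cos(49.3) / 4 = 0.025432 mm


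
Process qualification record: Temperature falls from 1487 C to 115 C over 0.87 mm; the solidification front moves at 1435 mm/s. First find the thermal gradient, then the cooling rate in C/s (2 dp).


G = (1487-115)/0.87 = 1577.01149425 C/mm
CR = 1577.01149425 * 1435 = 2263011.49 C/s


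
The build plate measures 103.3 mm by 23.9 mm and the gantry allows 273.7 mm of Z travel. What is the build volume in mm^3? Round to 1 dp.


V = 103.3 * 23.9 * 273.7 = 675729.7 mm^3


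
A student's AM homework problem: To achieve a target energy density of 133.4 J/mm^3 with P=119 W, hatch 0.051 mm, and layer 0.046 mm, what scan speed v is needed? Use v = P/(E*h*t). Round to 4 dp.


v = 119 / (133.4*0.051*0.046) = 380.2447 mm/s


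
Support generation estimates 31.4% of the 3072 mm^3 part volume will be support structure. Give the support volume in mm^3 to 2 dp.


V_support = 3072 * 0.314 = 964.61 mm^3


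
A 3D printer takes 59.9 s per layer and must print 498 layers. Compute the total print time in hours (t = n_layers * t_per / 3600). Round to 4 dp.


t = 498 * 59.9 / 3600 = 8.2862 hrs


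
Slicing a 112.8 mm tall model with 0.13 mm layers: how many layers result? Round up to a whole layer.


Layers = ceil(112.8/0.13) = 868


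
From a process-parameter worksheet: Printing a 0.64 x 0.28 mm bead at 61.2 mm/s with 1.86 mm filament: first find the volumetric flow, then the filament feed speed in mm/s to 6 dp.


Q = 0.64 * 0.28 * 61.2 = 10.96704 mm^3/s
A_fil = pi*(1.86/2)^2 = 2.71716349 mm^2
v_feed = 10.96704 / 2.71716349 = 4.036209 mm/s


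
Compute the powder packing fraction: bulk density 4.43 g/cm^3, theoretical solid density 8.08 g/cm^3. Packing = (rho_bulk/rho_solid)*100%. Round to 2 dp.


Packing = (4.43/8.08)*100 = 54.83 %


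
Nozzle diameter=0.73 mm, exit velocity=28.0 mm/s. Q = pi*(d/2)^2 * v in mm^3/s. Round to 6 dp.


A = pi*(0.73/2)^2 = 0.41853868 mm^2
Q = 0.41853868 * 28.0 = 11.719083 mm^3/s


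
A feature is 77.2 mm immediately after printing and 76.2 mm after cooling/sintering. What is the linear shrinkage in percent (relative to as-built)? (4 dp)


Shrinkage = ((77.2-76.2)/77.2)*100 = 1.2953 %


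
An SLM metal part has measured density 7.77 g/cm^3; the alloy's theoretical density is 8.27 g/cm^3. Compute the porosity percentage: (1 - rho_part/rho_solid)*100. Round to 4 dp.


Porosity = (1-7.77/8.27)*100 = 6.0459 %


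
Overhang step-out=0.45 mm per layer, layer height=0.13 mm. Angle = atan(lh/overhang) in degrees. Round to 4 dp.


angle = atan(0.13/0.45) = 16.1134 degrees


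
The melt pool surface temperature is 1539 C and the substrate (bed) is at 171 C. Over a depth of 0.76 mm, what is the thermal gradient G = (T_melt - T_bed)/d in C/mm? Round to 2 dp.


G = (1539-171)/0.76 = 1800.0 C/mm


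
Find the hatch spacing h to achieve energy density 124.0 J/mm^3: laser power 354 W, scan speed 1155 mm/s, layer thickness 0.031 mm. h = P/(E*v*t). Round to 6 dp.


h = 354 / (124.0*1155*0.031) = 0.079733 mm


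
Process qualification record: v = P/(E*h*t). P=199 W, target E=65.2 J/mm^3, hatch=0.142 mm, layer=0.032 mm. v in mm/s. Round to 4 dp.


v = 199 / (65.2*0.142*0.032) = 671.6873 mm/s


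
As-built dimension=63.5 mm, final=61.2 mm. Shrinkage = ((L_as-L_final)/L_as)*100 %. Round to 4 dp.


Shrinkage = ((63.5-61.2)/63.5)*100 = 3.622 %


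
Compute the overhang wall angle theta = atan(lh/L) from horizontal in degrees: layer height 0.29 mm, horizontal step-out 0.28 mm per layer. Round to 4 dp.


angle = atan(0.29/0.28) = 46.0051 degrees


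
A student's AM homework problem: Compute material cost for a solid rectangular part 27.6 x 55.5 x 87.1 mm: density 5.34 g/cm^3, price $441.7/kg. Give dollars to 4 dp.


V = 27.6 * 55.5 * 87.1 = 133419.78 mm^3 = 133.41978 cm^3
Mass = 133.41978 * 5.34 / 1000 = 0.71246163 kg
Cost = 0.71246163 * 441.7 = 314.6943 $


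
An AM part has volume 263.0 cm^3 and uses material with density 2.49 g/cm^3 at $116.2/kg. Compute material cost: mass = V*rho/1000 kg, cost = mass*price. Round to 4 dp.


Mass = 263.0*2.49/1000 = 0.65487 kg
Cost = 0.65487 * 116.2 = 76.0959 $


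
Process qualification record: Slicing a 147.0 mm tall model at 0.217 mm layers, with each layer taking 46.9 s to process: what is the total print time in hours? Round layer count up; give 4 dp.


Layers = ceil(147.0/0.217) = 678
t = 678 * 46.9 / 3600 = 8.8328 hrs


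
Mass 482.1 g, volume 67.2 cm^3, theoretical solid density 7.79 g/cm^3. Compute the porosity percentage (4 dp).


rho_part = 482.1 / 67.2 = 7.17410714 g/cm^3
Porosity = (1 - 7.17410714/7.79)*100 = 7.9062 %


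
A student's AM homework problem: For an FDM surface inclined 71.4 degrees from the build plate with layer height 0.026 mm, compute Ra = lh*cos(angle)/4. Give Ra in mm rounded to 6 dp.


Ra = 0.026 * cos(71.4) / 4 = 0.002073 mm


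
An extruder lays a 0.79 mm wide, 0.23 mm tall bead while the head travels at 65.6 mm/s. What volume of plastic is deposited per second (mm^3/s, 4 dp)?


Rate = 0.79 * 0.23 * 65.6 = 11.9195 mm^3/s


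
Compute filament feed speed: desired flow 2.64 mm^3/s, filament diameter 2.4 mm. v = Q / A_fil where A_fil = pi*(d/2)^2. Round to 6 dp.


A = pi*(2.4/2)^2 = 4.523893
v = 2.64 / 4.523893 = 0.583568 mm/s


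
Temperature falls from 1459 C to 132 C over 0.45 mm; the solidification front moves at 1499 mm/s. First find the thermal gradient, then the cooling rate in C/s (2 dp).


G = (1459-132)/0.45 = 2948.88888889 C/mm
CR = 2948.88888889 * 1499 = 4420384.44 C/s


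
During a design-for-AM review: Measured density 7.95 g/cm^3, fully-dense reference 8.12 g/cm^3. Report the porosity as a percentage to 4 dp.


Porosity = (1-7.95/8.12)*100 = 2.0936 %


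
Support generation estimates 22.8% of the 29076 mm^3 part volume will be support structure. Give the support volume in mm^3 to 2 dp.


V_support = 29076 * 0.228 = 6629.33 mm^3


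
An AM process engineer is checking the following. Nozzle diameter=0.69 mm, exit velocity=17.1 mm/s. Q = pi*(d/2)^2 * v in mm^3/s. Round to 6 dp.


A = pi*(0.69/2)^2 = 0.37392807 mm^2
Q = 0.37392807 * 17.1 = 6.39417 mm^3/s


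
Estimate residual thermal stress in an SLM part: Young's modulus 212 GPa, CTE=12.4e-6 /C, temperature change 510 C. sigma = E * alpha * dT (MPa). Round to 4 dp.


sigma = 212*1000 * 12.4e-6 * 510 = 1340.688 MPa


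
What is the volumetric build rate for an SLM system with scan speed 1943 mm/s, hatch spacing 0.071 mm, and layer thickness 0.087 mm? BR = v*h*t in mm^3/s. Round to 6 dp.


Rate = 1943 * 0.071 * 0.087 = 12.001911 mm^3/s


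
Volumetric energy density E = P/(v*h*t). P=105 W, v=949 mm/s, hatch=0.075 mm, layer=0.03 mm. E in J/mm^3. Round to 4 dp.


E = 105 / (949*0.075*0.03) = 49.1746 J/mm^3


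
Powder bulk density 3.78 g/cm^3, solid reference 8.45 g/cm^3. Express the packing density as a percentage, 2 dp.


Packing = (3.78/8.45)*100 = 44.73 %


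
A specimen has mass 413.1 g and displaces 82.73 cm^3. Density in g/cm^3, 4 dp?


rho = 413.1 / 82.73 = 4.9934 g/cm^3


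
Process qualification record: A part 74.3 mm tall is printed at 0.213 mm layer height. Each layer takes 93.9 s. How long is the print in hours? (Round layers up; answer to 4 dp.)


Layers = ceil(74.3/0.213) = 349
t = 349 * 93.9 / 3600 = 9.1031 hrs


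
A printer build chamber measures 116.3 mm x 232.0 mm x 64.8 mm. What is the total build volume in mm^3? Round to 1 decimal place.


V = 116.3 * 232.0 * 64.8 = 1748407.7 mm^3


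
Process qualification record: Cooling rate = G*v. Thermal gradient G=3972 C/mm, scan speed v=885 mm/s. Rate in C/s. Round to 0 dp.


CR = 3972 * 885 = 3515220 C/s


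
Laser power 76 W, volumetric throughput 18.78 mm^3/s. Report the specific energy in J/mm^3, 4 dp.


SE = 76 / 18.78 = 4.0469 J/mm^3


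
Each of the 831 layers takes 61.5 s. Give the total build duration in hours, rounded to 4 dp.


t = 831 * 61.5 / 3600 = 14.1963 hrs


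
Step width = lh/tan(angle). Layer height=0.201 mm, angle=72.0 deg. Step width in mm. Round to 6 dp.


step = 0.201 / tan(72.0) = 0.065309 mm


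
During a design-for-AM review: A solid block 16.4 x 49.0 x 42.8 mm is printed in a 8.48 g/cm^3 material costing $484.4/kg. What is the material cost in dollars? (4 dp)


V = 16.4 * 49.0 * 42.8 = 34394.08 mm^3 = 34.39408 cm^3
Mass = 34.39408 * 8.48 / 1000 = 0.2916618 kg
Cost = 0.2916618 * 484.4 = 141.281 $


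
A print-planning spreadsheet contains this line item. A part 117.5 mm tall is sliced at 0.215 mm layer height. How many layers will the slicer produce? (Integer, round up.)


Layers = ceil(117.5/0.215) = 547


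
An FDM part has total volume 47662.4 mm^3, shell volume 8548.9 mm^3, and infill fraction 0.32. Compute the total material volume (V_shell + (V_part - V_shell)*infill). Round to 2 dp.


V_infill = (47662.4 - 8548.9) * 0.32 = 12516.32
V_total = 8548.9 + 12516.32 = 21065.22 mm^3


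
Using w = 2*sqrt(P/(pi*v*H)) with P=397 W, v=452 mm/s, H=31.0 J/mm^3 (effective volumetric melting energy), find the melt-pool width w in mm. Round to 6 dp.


w = 2*sqrt(397/(pi*452*31.0)) = 0.189933 mm


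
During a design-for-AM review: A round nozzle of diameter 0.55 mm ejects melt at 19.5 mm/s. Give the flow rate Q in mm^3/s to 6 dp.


A = pi*(0.55/2)^2 = 0.23758294 mm^2
Q = 0.23758294 * 19.5 = 4.632867 mm^3/s


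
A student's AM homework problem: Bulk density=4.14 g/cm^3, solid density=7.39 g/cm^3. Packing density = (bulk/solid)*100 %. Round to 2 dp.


Packing = (4.14/7.39)*100 = 56.02 %


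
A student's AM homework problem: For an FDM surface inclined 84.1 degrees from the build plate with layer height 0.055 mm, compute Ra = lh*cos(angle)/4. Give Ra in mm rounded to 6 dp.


Ra = 0.055 * cos(84.1) / 4 = 0.001413 mm


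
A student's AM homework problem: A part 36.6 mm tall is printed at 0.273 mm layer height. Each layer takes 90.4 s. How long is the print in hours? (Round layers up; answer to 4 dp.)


Layers = ceil(36.6/0.273) = 135
t = 135 * 90.4 / 3600 = 3.39 hrs


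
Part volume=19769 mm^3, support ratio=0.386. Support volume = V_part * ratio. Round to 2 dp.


V_support = 19769 * 0.386 = 7630.83 mm^3


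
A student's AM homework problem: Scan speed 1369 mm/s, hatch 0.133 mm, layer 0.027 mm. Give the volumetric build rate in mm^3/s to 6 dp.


Rate = 1369 * 0.133 * 0.027 = 4.916079 mm^3/s


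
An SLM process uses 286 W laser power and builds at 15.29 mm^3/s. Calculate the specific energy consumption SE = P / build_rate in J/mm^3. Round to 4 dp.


SE = 286 / 15.29 = 18.705 J/mm^3


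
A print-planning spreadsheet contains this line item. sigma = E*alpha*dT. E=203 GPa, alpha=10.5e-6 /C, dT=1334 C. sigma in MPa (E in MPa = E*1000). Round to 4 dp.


sigma = 203*1000 * 10.5e-6 * 1334 = 2843.421 MPa


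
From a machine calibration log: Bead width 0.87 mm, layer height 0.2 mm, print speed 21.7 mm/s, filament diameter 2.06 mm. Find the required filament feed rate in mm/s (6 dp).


Q = 0.87 * 0.2 * 21.7 = 3.7758 mm^3/s
A_fil = pi*(2.06/2)^2 = 3.33291565 mm^2
v_feed = 3.7758 / 3.33291565 = 1.132882 mm/s


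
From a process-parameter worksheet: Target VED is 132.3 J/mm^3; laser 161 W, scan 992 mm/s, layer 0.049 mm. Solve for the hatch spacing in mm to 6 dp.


h = 161 / (132.3*992*0.049) = 0.025036 mm


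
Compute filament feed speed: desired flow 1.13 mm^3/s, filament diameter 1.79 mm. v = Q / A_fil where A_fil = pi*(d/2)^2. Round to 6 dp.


A = pi*(1.79/2)^2 = 2.516494
v = 1.13 / 2.516494 = 0.449037 mm/s


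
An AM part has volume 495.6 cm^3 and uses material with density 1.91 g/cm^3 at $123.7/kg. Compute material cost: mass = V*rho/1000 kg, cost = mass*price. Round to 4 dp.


Mass = 495.6*1.91/1000 = 0.946596 kg
Cost = 0.946596 * 123.7 = 117.0939 $


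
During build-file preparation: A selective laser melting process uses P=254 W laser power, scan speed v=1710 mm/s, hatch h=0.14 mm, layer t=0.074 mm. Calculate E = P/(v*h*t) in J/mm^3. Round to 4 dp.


E = 254 / (1710*0.14*0.074) = 14.3376 J/mm^3


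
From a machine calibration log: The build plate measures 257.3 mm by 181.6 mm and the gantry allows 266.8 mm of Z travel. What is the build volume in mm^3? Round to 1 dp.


V = 257.3 * 181.6 * 266.8 = 12466411.4 mm^3


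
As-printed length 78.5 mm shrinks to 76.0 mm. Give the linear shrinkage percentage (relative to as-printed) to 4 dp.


Shrinkage = ((78.5-76.0)/78.5)*100 = 3.1847 %


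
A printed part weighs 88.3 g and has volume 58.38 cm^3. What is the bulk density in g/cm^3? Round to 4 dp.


rho = 88.3 / 58.38 = 1.5125 g/cm^3


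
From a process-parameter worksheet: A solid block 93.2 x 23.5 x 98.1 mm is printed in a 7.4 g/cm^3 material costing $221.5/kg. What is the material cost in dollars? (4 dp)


V = 93.2 * 23.5 * 98.1 = 214858.62 mm^3 = 214.85862 cm^3
Mass = 214.85862 * 7.4 / 1000 = 1.58995379 kg
Cost = 1.58995379 * 221.5 = 352.1748 $


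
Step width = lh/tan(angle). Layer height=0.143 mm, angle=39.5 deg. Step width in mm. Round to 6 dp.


step = 0.143 / tan(39.5) = 0.173473 mm


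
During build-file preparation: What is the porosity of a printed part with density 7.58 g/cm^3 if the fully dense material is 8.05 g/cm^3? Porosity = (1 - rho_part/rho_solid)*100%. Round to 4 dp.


Porosity = (1-7.58/8.05)*100 = 5.8385 %


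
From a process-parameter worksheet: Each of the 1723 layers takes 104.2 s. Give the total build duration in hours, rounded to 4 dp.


t = 1723 * 104.2 / 3600 = 49.8713 hrs


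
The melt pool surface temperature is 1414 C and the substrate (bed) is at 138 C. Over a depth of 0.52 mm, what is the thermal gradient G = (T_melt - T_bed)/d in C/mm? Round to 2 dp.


G = (1414-138)/0.52 = 2453.85 C/mm


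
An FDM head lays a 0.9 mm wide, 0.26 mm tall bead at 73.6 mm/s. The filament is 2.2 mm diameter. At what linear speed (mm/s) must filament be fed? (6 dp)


Q = 0.9 * 0.26 * 73.6 = 17.2224 mm^3/s
A_fil = pi*(2.2/2)^2 = 3.80132711 mm^2
v_feed = 17.2224 / 3.80132711 = 4.530628 mm/s


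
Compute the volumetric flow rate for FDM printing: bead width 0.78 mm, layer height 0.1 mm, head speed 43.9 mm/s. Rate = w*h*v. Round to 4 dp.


Rate = 0.78 * 0.1 * 43.9 = 3.4242 mm^3/s


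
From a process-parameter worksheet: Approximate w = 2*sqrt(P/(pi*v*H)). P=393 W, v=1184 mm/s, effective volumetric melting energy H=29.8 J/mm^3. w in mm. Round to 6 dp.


w = 2*sqrt(393/(pi*1184*29.8)) = 0.119088 mm


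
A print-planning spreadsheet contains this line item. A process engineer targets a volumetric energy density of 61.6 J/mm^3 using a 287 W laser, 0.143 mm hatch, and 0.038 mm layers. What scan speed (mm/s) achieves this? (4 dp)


v = 287 / (61.6*0.143*0.038) = 857.3962 mm/s


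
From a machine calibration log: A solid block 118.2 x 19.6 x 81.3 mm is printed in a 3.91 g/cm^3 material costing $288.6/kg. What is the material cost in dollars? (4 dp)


V = 118.2 * 19.6 * 81.3 = 188349.336 mm^3 = 188.349336 cm^3
Mass = 188.349336 * 3.91 / 1000 = 0.7364459 kg
Cost = 0.7364459 * 288.6 = 212.5383 $


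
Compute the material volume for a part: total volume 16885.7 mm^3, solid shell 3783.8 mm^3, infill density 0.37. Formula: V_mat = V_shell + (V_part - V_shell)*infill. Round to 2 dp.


V_infill = (16885.7 - 3783.8) * 0.37 = 4847.7
V_total = 3783.8 + 4847.7 = 8631.5 mm^3


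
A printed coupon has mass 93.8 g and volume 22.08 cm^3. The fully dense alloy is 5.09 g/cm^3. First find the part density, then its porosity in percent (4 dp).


rho_part = 93.8 / 22.08 = 4.24818841 g/cm^3
Porosity = (1 - 4.24818841/5.09)*100 = 16.5385 %


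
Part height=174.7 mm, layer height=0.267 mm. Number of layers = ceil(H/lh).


Layers = ceil(174.7/0.267) = 655


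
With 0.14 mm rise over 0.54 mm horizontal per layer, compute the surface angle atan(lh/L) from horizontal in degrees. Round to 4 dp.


angle = atan(0.14/0.54) = 14.5345 degrees


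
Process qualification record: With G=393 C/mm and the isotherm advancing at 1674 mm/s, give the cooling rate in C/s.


CR = 393 * 1674 = 657882 C/s


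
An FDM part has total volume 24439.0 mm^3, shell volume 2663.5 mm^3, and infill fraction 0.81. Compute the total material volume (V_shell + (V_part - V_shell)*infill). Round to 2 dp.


V_infill = (24439.0 - 2663.5) * 0.81 = 17638.16
V_total = 2663.5 + 17638.16 = 20301.66 mm^3


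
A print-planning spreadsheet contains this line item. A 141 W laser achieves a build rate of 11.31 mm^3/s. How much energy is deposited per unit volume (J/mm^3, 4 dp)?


SE = 141 / 11.31 = 12.4668 J/mm^3


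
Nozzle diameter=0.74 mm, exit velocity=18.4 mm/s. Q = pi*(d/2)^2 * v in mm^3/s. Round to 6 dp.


A = pi*(0.74/2)^2 = 0.43008403 mm^2
Q = 0.43008403 * 18.4 = 7.913546 mm^3/s


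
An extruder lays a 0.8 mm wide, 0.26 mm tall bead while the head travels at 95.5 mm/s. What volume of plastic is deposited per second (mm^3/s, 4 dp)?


Rate = 0.8 * 0.26 * 95.5 = 19.864 mm^3/s


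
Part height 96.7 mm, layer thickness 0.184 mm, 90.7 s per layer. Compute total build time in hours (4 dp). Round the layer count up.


Layers = ceil(96.7/0.184) = 526
t = 526 * 90.7 / 3600 = 13.2523 hrs


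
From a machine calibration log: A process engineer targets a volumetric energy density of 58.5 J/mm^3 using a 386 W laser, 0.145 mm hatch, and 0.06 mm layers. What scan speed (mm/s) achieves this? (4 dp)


v = 386 / (58.5*0.145*0.06) = 758.4242 mm/s


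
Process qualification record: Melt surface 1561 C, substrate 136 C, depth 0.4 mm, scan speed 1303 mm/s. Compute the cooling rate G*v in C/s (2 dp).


G = (1561-136)/0.4 = 3562.5 C/mm
CR = 3562.5 * 1303 = 4641937.5 C/s


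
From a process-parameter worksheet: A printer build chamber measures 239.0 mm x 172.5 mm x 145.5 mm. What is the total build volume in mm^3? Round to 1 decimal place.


V = 239.0 * 172.5 * 145.5 = 5998601.3 mm^3


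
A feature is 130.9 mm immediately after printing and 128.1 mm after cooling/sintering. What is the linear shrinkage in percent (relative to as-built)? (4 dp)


Shrinkage = ((130.9-128.1)/130.9)*100 = 2.139 %


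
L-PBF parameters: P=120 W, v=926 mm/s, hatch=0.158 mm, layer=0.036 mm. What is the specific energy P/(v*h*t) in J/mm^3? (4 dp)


Build rate = 926 * 0.158 * 0.036 = 5.267088 mm^3/s
SE = 120 / 5.267088 = 22.783 J/mm^3


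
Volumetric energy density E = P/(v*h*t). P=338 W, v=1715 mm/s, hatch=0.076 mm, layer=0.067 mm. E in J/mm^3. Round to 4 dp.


E = 338 / (1715*0.076*0.067) = 38.7047 J/mm^3


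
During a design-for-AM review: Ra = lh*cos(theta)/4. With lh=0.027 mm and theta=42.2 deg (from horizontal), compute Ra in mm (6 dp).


Ra = 0.027 * cos(42.2) / 4 = 0.005 mm


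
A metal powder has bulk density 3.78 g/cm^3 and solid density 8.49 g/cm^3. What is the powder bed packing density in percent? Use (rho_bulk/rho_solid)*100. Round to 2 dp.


Packing = (3.78/8.49)*100 = 44.52 %


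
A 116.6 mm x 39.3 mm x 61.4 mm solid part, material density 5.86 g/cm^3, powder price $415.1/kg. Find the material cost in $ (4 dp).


V = 116.6 * 39.3 * 61.4 = 281358.132 mm^3 = 281.358132 cm^3
Mass = 281.358132 * 5.86 / 1000 = 1.64875865 kg
Cost = 1.64875865 * 415.1 = 684.3997 $


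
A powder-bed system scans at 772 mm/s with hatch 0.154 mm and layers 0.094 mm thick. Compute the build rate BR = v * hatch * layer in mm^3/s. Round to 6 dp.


Rate = 772 * 0.154 * 0.094 = 11.175472 mm^3/s


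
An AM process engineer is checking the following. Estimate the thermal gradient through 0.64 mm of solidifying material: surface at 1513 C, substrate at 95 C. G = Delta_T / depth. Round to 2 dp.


G = (1513-95)/0.64 = 2215.63 C/mm


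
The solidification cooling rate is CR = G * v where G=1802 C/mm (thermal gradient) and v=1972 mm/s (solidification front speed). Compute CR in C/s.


CR = 1802 * 1972 = 3553544 C/s


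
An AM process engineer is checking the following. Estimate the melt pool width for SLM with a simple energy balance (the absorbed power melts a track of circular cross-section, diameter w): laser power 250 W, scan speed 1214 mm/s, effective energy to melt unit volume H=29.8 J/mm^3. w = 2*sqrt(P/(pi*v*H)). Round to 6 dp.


w = 2*sqrt(250/(pi*1214*29.8)) = 0.093801 mm


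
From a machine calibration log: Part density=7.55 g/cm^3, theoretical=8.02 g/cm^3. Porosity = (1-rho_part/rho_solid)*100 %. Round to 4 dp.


Porosity = (1-7.55/8.02)*100 = 5.8603 %


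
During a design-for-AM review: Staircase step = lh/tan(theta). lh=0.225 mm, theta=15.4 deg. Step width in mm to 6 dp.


step = 0.225 / tan(15.4) = 0.816857 mm


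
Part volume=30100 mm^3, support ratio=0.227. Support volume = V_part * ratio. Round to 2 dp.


V_support = 30100 * 0.227 = 6832.7 mm^3


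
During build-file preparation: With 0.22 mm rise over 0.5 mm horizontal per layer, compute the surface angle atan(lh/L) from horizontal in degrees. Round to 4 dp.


angle = atan(0.22/0.5) = 23.7495 degrees


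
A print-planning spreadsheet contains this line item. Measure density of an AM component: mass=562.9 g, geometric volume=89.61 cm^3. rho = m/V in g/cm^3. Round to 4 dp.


rho = 562.9 / 89.61 = 6.2817 g/cm^3


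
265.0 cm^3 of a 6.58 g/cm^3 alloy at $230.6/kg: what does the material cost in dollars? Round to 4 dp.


Mass = 265.0*6.58/1000 = 1.7437 kg
Cost = 1.7437 * 230.6 = 402.0972 $


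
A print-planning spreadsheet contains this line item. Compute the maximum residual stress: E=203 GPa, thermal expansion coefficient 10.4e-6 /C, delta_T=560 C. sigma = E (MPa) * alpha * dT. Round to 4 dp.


sigma = 203*1000 * 10.4e-6 * 560 = 1182.272 MPa


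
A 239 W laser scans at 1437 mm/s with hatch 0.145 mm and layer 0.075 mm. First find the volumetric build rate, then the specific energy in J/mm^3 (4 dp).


Build rate = 1437 * 0.145 * 0.075 = 15.627375 mm^3/s
SE = 239 / 15.627375 = 15.2937 J/mm^3


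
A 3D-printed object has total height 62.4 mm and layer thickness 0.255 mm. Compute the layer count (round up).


Layers = ceil(62.4/0.255) = 245


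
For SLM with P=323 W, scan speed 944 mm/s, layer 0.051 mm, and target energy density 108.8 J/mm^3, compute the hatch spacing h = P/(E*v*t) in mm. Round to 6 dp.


h = 323 / (108.8*944*0.051) = 0.061664 mm


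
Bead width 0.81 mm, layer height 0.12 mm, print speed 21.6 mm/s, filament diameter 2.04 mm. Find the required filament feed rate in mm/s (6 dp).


Q = 0.81 * 0.12 * 21.6 = 2.09952 mm^3/s
A_fil = pi*(2.04/2)^2 = 3.268513 mm^2
v_feed = 2.09952 / 3.268513 = 0.642347 mm/s


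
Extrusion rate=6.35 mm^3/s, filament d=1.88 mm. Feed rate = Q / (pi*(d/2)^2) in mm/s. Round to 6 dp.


A = pi*(1.88/2)^2 = 2.775911
v = 6.35 / 2.775911 = 2.287537 mm/s


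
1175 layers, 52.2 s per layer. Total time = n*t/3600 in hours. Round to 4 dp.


t = 1175 * 52.2 / 3600 = 17.0375 hrs


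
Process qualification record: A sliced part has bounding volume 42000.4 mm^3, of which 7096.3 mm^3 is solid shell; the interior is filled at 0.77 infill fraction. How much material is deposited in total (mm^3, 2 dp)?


V_infill = (42000.4 - 7096.3) * 0.77 = 26876.16
V_total = 7096.3 + 26876.16 = 33972.46 mm^3


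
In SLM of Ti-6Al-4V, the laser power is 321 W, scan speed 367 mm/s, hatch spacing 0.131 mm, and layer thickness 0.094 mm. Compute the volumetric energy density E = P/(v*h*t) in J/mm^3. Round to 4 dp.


E = 321 / (367*0.131*0.094) = 71.0297 J/mm^3


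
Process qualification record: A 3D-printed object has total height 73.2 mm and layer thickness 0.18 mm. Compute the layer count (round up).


Layers = ceil(73.2/0.18) = 407


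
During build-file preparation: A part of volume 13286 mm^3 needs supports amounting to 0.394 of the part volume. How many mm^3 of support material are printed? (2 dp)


V_support = 13286 * 0.394 = 5234.68 mm^3


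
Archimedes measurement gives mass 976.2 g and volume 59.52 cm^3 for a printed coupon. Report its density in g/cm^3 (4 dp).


rho = 976.2 / 59.52 = 16.4012 g/cm^3


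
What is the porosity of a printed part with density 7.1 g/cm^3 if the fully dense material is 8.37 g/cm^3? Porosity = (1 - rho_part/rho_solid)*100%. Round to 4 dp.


Porosity = (1-7.1/8.37)*100 = 15.1732 %


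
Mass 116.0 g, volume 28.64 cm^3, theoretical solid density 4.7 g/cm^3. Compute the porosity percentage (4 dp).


rho_part = 116.0 / 28.64 = 4.05027933 g/cm^3
Porosity = (1 - 4.05027933/4.7)*100 = 13.8238 %


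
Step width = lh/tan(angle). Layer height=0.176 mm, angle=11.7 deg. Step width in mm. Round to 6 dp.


step = 0.176 / tan(11.7) = 0.849872 mm


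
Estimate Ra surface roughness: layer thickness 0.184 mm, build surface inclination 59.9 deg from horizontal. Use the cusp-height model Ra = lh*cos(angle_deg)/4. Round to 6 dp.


Ra = 0.184 * cos(59.9) / 4 = 0.023069 mm


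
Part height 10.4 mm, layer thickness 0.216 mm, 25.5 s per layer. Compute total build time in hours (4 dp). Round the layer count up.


Layers = ceil(10.4/0.216) = 49
t = 49 * 25.5 / 3600 = 0.3471 hrs


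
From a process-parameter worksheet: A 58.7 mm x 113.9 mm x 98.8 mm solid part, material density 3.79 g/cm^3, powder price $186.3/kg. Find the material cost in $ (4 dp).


V = 58.7 * 113.9 * 98.8 = 660569.884 mm^3 = 660.569884 cm^3
Mass = 660.569884 * 3.79 / 1000 = 2.50355986 kg
Cost = 2.50355986 * 186.3 = 466.4132 $


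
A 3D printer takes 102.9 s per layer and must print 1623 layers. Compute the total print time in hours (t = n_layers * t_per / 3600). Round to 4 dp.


t = 1623 * 102.9 / 3600 = 46.3908 hrs


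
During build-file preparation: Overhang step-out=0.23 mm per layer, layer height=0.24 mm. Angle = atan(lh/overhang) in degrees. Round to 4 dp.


angle = atan(0.24/0.23) = 46.2189 degrees


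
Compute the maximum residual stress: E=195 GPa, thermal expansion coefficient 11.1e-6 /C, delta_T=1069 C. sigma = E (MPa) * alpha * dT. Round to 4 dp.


sigma = 195*1000 * 11.1e-6 * 1069 = 2313.8505 MPa


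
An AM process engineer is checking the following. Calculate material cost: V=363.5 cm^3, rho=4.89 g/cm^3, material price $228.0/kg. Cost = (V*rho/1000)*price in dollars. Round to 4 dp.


Mass = 363.5*4.89/1000 = 1.777515 kg
Cost = 1.777515 * 228.0 = 405.2734 $


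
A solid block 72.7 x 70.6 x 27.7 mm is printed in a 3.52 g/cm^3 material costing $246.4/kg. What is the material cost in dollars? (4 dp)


V = 72.7 * 70.6 * 27.7 = 142173.574 mm^3 = 142.173574 cm^3
Mass = 142.173574 * 3.52 / 1000 = 0.50045098 kg
Cost = 0.50045098 * 246.4 = 123.3111 $


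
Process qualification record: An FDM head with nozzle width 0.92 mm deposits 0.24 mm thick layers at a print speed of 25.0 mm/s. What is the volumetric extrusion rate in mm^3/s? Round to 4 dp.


Rate = 0.92 * 0.24 * 25.0 = 5.52 mm^3/s


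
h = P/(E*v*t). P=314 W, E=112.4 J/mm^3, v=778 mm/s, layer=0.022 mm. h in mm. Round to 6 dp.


h = 314 / (112.4*778*0.022) = 0.163215 mm


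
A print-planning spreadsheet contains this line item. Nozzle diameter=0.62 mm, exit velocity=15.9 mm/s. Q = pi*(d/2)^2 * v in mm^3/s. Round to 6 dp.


A = pi*(0.62/2)^2 = 0.30190705 mm^2
Q = 0.30190705 * 15.9 = 4.800322 mm^3/s


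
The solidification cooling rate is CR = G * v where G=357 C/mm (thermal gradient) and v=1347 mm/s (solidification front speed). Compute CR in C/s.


CR = 357 * 1347 = 480879 C/s


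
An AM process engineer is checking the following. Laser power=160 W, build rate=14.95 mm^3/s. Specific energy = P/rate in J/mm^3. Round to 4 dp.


SE = 160 / 14.95 = 10.7023 J/mm^3


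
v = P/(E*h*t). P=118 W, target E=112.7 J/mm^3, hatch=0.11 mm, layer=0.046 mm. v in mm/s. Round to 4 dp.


v = 118 / (112.7*0.11*0.046) = 206.9224 mm/s


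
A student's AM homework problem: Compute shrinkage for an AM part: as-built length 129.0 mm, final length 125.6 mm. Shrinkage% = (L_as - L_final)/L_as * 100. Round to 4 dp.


Shrinkage = ((129.0-125.6)/129.0)*100 = 2.6357 %


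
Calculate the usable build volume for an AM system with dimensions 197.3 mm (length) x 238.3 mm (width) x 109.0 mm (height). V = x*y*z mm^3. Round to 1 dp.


V = 197.3 * 238.3 * 109.0 = 5124808.3 mm^3


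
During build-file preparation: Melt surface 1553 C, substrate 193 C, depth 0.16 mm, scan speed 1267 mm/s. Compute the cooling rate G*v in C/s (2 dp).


G = (1553-193)/0.16 = 8500.0 C/mm
CR = 8500.0 * 1267 = 10769500.0 C/s


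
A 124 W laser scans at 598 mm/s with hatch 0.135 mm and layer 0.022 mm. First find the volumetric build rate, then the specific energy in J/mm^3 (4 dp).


Build rate = 598 * 0.135 * 0.022 = 1.77606 mm^3/s
SE = 124 / 1.77606 = 69.8175 J/mm^3
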